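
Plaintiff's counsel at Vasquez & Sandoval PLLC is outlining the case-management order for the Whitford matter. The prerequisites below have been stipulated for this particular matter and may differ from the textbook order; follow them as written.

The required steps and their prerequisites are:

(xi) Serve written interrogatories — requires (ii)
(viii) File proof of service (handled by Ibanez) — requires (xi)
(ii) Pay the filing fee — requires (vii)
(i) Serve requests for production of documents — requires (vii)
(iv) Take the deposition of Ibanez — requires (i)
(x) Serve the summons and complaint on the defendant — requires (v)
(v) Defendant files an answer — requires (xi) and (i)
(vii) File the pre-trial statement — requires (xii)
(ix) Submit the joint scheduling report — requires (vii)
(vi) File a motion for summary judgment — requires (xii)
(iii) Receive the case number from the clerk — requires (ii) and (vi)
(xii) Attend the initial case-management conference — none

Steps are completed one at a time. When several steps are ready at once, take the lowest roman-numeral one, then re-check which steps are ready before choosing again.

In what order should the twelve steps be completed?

(xii) is the only step with nothing outstanding, so it goes first.
Ready: (vi) and (vii). (vi) has the earlier label → (vi).
(vii) needed (xii), now all done → (vii).
Ready: (i), (ii) and (ix). (i) has the earlier label → (i).
Ready: (ii), (iv) and (ix). (ii) has the earlier label → (ii).
(iii) and (xi) now also ready, so the ready set is {(iii), (iv), (ix), (xi)}; (iii) has the earlier label → (iii).
(iv), (ix) and (xi) are all available; (iv) has the earlier label → (iv).
Ready: (ix) and (xi). (ix) has the earlier label → (ix).
(xi) needed (ii), now all done → (xi).
Ready: (v) and (viii). (v) has the earlier label → (v).
Now (viii) and (x) have their prerequisites met. (viii) has the earlier label, so (viii) next.
(x) is the only step now ready → (x).

(xii) → (vi) → (vii) → (i) → (ii) → (iii) → (iv) → (ix) → (xi) → (v) → (viii) → (x)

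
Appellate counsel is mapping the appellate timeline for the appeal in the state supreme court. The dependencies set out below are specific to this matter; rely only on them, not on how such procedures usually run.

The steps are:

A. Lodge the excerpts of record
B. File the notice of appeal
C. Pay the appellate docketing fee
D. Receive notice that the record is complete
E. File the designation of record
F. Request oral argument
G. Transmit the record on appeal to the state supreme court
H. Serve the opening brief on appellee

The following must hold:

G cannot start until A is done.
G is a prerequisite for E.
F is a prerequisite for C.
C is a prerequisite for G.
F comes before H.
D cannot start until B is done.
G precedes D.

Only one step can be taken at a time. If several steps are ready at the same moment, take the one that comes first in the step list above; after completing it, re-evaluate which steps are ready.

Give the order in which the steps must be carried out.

A, B, F, C, G, D, E, H

Nothing is required for A, B and F. A is listed earlier → A first.
B and F are both available; B is listed earlier → B.
Next only F has its prerequisites met → F.
Now C and H have their prerequisites met. C is listed earlier, so C next.
Ready: G and H. G is listed earlier → G.
D and E now also ready, so the ready set is {D, E, H}; D is listed earlier → D.
E and H are both available; E is listed earlier → E.
H needed F, now all done → H.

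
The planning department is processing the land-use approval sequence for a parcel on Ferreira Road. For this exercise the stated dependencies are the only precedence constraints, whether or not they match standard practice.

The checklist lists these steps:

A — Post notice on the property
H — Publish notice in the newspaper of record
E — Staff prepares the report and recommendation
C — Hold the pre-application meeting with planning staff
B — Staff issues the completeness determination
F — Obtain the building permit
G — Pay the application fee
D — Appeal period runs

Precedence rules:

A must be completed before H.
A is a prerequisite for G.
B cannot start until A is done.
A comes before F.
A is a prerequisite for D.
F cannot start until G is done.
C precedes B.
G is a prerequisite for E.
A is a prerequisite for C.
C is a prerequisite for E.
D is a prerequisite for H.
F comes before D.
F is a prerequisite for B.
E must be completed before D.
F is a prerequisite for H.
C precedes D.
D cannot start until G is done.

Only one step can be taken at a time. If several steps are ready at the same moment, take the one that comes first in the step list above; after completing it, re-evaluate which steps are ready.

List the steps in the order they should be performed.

A is the only step with nothing outstanding, so it goes first.
Ready: C and G. C is listed earlier → C.
G needed A, now all done → G.
Ready: E and F. E is listed earlier → E.
F needed A and G, now all done → F.
Now B and D have their prerequisites met. B is listed earlier, so B next.
That leaves D as the only ready step → D.
H needed A, F and D, now all done → H.

A → C → G → E → F → B → D → H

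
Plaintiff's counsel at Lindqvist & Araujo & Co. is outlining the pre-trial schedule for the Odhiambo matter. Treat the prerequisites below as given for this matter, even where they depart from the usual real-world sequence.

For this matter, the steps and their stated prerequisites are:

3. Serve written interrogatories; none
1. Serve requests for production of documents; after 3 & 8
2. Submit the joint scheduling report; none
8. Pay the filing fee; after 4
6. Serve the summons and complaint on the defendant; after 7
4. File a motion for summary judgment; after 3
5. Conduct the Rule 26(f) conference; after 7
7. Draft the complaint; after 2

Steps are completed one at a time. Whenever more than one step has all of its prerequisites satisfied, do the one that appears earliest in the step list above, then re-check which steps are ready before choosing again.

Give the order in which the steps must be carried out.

3, 2, 4, 8, 1, 7, 6, 5

Nothing is required for 3 and 2. 3 is listed earlier → 3 first.
4 now also ready, so the ready set is {2, 4}; 2 is listed earlier → 2.
Now 4 and 7 have their prerequisites met. 4 is listed earlier, so 4 next.
8 now also ready, so the ready set is {8, 7}; 8 is listed earlier → 8.
1 now also ready, so the ready set is {1, 7}; 1 is listed earlier → 1.
7 is the only step now ready → 7.
Now 6 and 5 have their prerequisites met. 6 is listed earlier, so 6 next.
5 needed 7, now all done → 5.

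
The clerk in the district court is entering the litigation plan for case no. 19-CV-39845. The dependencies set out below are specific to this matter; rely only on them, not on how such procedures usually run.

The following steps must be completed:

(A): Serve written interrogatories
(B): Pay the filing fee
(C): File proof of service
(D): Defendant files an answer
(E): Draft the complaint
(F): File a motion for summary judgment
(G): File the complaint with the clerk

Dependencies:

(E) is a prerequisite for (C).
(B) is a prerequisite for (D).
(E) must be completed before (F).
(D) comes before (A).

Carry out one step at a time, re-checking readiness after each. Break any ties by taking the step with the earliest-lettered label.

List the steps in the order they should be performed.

(B) (D) (A) (E) (C) (F) (G)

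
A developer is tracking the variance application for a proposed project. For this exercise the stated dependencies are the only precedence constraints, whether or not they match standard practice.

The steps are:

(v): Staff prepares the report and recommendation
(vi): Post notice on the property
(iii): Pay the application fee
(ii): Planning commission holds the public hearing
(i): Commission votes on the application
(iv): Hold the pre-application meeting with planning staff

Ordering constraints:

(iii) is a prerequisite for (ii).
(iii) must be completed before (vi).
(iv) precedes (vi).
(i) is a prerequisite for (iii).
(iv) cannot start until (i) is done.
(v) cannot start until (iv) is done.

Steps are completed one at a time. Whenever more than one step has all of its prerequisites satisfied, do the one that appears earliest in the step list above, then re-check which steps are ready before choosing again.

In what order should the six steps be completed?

(i) → (iii) → (ii) → (iv) → (v) → (vi)

Only (i) has no prerequisites, so it is first.
(iii) and (iv) are both available; (iii) is listed earlier → (iii).
Now (ii) and (iv) have their prerequisites met. (ii) is listed earlier, so (ii) next.
(iv) needed (i), now all done → (iv).
(v) and (vi) are both available; (v) is listed earlier → (v).
(vi) is the only step now ready → (vi).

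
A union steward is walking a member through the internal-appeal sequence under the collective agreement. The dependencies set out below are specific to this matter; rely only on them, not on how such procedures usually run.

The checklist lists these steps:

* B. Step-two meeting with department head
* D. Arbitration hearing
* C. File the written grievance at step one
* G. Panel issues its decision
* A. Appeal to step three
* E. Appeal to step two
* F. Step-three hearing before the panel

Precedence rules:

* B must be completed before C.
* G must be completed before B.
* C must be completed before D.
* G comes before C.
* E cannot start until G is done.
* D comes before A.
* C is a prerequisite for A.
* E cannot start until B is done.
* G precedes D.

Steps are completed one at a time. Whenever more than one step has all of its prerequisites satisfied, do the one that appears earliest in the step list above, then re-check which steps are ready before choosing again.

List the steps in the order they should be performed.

G, B, C, D, A, E, F

Nothing is required for G and F. G is listed earlier → G first.
Now B and F have their prerequisites met. B is listed earlier, so B next.
Now C, E and F have their prerequisites met. C is listed earlier, so C next.
D now also ready, so the ready set is {D, E, F}; D is listed earlier → D.
A now also ready, so the ready set is {A, E, F}; A is listed earlier → A.
E and F are both available; E is listed earlier → E.
That leaves F as the only ready step → F.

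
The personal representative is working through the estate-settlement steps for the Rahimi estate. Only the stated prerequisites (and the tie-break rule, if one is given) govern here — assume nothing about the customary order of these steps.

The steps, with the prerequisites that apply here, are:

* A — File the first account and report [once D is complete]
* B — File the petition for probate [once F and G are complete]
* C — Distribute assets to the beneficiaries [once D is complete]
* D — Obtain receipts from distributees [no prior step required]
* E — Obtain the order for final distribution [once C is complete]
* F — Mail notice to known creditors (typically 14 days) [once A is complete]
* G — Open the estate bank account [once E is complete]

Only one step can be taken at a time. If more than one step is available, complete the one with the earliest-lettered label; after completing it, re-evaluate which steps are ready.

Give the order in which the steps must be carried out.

D, A, C, E, F, G, B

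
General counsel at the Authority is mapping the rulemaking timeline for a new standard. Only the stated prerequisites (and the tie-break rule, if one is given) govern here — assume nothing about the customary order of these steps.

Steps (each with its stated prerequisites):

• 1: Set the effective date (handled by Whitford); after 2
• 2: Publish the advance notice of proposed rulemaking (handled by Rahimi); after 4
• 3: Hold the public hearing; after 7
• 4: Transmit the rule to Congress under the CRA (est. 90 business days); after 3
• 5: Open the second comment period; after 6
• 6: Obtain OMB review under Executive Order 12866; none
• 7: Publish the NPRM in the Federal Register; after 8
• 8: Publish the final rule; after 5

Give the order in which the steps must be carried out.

6, 5, 8, 7, 3, 4, 2, 1

6 is the only step with nothing outstanding, so it goes first.
5 needed 6, now all done → 5.
8 is the only step now ready → 8.
7 needed 8, now all done → 7.
Next only 3 has its prerequisites met → 3.
4 needed 3, now all done → 4.
2 needed 4, now all done → 2.
1 needed 2, now all done → 1.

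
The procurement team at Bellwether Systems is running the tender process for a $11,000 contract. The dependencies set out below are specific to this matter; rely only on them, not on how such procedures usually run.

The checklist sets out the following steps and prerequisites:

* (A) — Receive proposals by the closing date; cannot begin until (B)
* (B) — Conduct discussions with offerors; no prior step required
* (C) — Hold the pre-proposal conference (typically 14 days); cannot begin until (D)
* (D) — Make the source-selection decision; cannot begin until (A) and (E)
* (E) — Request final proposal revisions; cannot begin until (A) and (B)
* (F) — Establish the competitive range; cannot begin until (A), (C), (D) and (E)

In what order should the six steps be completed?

(B), (A), (E), (D), (C), (F)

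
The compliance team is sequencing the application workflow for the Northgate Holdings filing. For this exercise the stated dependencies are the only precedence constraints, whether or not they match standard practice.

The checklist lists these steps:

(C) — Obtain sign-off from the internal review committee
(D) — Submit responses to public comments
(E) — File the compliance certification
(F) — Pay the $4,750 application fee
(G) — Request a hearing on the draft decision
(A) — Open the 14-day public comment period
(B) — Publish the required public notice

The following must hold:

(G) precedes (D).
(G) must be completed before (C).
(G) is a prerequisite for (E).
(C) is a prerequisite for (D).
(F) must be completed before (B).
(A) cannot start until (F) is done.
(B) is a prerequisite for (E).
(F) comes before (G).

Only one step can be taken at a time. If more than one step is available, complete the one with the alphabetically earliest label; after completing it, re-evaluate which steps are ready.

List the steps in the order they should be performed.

(F), (A), (B), (G), (C), (D), (E)

(F) is the only step with nothing outstanding, so it goes first.
Now (A), (B) and (G) have their prerequisites met. (A) has the earlier label, so (A) next.
Ready: (B) and (G). (B) has the earlier label → (B).
(G) needed (F), now all done → (G).
(C) and (E) are both available; (C) has the earlier label → (C).
(D) now also ready, so the ready set is {(D), (E)}; (D) has the earlier label → (D).
(E) is the only step now ready → (E).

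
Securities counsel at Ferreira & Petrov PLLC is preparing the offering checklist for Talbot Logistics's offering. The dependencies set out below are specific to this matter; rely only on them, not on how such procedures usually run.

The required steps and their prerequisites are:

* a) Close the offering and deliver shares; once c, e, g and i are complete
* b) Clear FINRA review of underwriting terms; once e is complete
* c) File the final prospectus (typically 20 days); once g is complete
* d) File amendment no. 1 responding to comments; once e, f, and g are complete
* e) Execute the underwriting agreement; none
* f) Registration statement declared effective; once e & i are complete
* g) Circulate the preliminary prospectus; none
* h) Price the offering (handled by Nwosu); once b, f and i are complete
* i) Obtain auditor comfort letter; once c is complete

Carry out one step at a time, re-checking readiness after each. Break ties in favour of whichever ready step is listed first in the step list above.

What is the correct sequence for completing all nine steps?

e → b → g → c → i → a → f → d → h

Nothing is required for e and g. e is listed earlier → e first.
b now also ready, so the ready set is {b, g}; b is listed earlier → b.
Next only g has its prerequisites met → g.
c needed g, now all done → c.
Next only i has its prerequisites met → i.
a and f are both available; a is listed earlier → a.
f needed e and i, now all done → f.
Ready: d and h. d is listed earlier → d.
h needed b, f and i, now all done → h.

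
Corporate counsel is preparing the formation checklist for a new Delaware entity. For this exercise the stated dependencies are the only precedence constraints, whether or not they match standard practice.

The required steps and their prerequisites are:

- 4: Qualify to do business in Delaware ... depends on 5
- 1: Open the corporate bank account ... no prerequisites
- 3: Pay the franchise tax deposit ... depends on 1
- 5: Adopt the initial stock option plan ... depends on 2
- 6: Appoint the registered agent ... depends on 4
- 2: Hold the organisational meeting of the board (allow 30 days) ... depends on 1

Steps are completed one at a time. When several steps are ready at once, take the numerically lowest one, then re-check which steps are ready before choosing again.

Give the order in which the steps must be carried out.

1 is the only step with nothing outstanding, so it goes first.
Ready: 2 and 3. 2 has the earlier label → 2.
5 now also ready, so the ready set is {3, 5}; 3 has the earlier label → 3.
5 needed 2, now all done → 5.
4 needed 5, now all done → 4.
6 is the only step now ready → 6.

1, 2, 3, 5, 4, 6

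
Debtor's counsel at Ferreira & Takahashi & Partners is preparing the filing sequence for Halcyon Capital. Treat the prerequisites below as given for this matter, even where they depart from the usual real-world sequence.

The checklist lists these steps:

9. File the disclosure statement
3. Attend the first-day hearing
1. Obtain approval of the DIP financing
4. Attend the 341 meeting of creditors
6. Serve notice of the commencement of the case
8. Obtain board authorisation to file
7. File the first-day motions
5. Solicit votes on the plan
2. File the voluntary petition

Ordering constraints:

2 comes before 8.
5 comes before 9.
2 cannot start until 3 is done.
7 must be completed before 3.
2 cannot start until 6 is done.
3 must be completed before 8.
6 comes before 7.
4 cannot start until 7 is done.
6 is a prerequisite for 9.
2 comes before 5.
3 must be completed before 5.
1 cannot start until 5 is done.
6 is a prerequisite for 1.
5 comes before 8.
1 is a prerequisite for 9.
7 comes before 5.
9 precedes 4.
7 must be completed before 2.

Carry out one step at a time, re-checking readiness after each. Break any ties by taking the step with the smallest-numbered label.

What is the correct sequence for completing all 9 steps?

6 → 7 → 3 → 2 → 5 → 1 → 8 → 9 → 4

6 has no prerequisites → 6 first.
Next only 7 has its prerequisites met → 7.
3 needed 7, now all done → 3.
2 needed 3, 6 and 7, now all done → 2.
5 needed 2, 3 and 7, now all done → 5.
Ready: 1 and 8. 1 has the earlier label → 1.
Now 8 and 9 have their prerequisites met. 8 has the earlier label, so 8 next.
That leaves 9 as the only ready step → 9.
That leaves 4 as the only ready step → 4.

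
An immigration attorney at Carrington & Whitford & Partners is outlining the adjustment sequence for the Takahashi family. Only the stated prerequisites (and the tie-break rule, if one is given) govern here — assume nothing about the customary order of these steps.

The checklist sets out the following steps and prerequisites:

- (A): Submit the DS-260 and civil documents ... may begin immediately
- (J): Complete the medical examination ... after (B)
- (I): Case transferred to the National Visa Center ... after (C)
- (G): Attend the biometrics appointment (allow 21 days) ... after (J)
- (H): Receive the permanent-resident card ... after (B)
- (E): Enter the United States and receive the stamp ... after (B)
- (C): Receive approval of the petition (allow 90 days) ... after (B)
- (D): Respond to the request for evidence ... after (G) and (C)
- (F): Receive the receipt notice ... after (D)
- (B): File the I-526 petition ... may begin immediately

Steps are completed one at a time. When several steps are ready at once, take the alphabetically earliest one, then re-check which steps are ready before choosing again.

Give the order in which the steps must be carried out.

(A), (B), (C), (E), (H), (I), (J), (G), (D), (F)

(A) and (B) have no prerequisites; (A) has the earlier label, so (A) is first.
That leaves (B) as the only ready step → (B).
Now (C), (E), (H) and (J) have their prerequisites met. (C) has the earlier label, so (C) next.
Now (E), (H), (I) and (J) have their prerequisites met. (E) has the earlier label, so (E) next.
Now (H), (I) and (J) have their prerequisites met. (H) has the earlier label, so (H) next.
(I) and (J) are both available; (I) has the earlier label → (I).
Next only (J) has its prerequisites met → (J).
That leaves (G) as the only ready step → (G).
That leaves (D) as the only ready step → (D).
(F) is the only step now ready → (F).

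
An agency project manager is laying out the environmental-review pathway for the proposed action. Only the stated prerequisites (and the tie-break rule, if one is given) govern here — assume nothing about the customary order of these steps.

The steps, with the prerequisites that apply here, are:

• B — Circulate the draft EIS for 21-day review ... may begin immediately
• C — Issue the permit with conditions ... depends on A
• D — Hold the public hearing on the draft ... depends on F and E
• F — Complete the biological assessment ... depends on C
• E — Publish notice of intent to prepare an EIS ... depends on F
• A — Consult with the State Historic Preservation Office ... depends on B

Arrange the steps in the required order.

B, A, C, F, E, D

B is the only step with nothing outstanding, so it goes first.
That leaves A as the only ready step → A.
C needed A, now all done → C.
Next only F has its prerequisites met → F.
E needed F, now all done → E.
D needed F and E, now all done → D.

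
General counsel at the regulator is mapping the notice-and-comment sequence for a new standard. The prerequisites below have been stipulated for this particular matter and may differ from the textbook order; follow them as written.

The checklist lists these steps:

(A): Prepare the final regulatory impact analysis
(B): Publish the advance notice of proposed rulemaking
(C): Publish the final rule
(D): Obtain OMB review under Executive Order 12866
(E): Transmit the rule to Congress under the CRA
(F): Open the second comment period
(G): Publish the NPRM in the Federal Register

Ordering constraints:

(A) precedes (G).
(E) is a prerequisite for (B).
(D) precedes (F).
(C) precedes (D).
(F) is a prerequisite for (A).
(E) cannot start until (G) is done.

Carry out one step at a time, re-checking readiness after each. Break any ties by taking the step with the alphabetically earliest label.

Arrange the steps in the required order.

(C) → (D) → (F) → (A) → (G) → (E) → (B)

(C) is the only step with nothing outstanding, so it goes first.
Next only (D) has its prerequisites met → (D).
(F) is the only step now ready → (F).
(A) needed (F), now all done → (A).
(G) needed (A), now all done → (G).
(E) needed (G), now all done → (E).
Next only (B) has its prerequisites met → (B).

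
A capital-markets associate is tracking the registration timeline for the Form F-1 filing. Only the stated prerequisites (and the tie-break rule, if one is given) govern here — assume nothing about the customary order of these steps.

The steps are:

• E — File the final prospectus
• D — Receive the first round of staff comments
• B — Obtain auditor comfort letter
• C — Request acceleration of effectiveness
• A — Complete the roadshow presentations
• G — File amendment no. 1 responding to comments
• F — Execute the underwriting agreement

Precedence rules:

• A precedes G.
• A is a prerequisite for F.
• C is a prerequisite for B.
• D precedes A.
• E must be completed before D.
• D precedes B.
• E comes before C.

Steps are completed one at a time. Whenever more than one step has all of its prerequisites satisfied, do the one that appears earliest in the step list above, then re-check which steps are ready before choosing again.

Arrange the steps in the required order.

E, D, C, B, A, G, F

E is the only step with nothing outstanding, so it goes first.
D and C are both available; D is listed earlier → D.
C and A are both available; C is listed earlier → C.
B now also ready, so the ready set is {B, A}; B is listed earlier → B.
A needed D, now all done → A.
Now G and F have their prerequisites met. G is listed earlier, so G next.
Next only F has its prerequisites met → F.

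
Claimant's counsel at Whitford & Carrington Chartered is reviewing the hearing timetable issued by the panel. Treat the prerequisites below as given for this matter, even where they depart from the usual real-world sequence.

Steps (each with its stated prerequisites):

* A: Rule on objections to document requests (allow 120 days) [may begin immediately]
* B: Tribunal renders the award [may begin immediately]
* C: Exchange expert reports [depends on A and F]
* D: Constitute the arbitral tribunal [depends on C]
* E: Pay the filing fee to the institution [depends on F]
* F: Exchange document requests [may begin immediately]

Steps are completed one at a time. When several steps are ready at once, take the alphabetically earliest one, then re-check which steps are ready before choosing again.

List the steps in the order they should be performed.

A, B, F, C, D, E

A, B and F have no prerequisites; A has the earlier label, so A is first.
Ready: B and F. B has the earlier label → B.
That leaves F as the only ready step → F.
Ready: C and E. C has the earlier label → C.
D and E are both available; D has the earlier label → D.
E is the only step now ready → E.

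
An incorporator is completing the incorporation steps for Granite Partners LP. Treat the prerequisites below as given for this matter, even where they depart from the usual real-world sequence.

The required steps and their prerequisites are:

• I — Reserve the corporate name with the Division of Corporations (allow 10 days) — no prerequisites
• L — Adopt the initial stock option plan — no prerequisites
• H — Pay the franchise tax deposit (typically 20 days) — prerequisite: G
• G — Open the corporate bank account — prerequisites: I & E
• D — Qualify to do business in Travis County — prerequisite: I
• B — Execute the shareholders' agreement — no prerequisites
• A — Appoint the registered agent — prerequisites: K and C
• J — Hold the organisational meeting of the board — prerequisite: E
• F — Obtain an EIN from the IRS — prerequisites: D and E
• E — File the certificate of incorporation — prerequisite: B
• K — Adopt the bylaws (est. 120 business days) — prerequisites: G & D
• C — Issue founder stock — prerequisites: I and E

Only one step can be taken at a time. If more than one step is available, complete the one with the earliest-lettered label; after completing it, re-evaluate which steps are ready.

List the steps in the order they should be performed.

B, E, I, C, D, F, G, H, J, K, A, L

Nothing is required for B, I and L. B has the earlier label → B first.
E now also ready, so the ready set is {E, I, L}; E has the earlier label → E.
Ready: I, J and L. I has the earlier label → I.
Ready: C, D, G, J and L. C has the earlier label → C.
Now D, G, J and L have their prerequisites met. D has the earlier label, so D next.
F now also ready, so the ready set is {F, G, J, L}; F has the earlier label → F.
Now G, J and L have their prerequisites met. G has the earlier label, so G next.
Now H, J, K and L have their prerequisites met. H has the earlier label, so H next.
Now J, K and L have their prerequisites met. J has the earlier label, so J next.
K and L are both available; K has the earlier label → K.
A now also ready, so the ready set is {A, L}; A has the earlier label → A.
Next only L has its prerequisites met → L.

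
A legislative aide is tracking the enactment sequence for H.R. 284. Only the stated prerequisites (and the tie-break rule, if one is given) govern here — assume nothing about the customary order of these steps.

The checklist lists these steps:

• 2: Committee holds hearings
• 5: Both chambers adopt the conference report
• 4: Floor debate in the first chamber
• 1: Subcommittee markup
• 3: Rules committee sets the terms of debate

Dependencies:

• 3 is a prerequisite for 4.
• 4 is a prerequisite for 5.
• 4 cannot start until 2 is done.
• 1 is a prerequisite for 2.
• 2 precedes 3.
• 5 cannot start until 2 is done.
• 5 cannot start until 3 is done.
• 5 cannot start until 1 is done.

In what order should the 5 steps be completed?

1, 2, 3, 4, 5

Only 1 has no prerequisites, so it is first.
2 needed 1, now all done → 2.
3 needed 2, now all done → 3.
4 needed 2 and 3, now all done → 4.
5 needed 2, 4, 1 and 3, now all done → 5.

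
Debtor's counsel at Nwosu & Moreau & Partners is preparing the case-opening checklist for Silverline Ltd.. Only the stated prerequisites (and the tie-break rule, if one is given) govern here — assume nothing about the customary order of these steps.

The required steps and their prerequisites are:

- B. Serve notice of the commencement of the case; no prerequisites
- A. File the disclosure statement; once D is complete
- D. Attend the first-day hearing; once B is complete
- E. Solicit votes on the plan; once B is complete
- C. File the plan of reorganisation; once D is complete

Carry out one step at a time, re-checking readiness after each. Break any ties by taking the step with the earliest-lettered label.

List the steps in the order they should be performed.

B, D, A, C, E

Only B has no prerequisites, so it is first.
Ready: D and E. D has the earlier label → D.
Now A, C and E have their prerequisites met. A has the earlier label, so A next.
C and E are both available; C has the earlier label → C.
E is the only step now ready → E.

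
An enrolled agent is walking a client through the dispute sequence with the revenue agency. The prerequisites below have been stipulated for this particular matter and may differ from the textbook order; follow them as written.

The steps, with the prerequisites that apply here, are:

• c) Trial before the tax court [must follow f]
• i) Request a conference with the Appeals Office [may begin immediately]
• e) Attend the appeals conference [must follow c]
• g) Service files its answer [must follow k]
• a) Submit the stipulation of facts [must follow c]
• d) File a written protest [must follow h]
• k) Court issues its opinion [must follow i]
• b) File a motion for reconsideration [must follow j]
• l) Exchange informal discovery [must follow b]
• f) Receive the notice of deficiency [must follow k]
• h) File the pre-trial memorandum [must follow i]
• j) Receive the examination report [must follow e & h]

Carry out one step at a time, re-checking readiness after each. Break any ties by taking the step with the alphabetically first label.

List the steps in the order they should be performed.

i is the only step with nothing outstanding, so it goes first.
h and k are both available; h has the earlier label → h.
d now also ready, so the ready set is {d, k}; d has the earlier label → d.
That leaves k as the only ready step → k.
Ready: f and g. f has the earlier label → f.
c now also ready, so the ready set is {c, g}; c has the earlier label → c.
Now a, e and g have their prerequisites met. a has the earlier label, so a next.
e and g are both available; e has the earlier label → e.
j now also ready, so the ready set is {g, j}; g has the earlier label → g.
j needed e and h, now all done → j.
Next only b has its prerequisites met → b.
l needed b, now all done → l.

i h d k f c a e g j b l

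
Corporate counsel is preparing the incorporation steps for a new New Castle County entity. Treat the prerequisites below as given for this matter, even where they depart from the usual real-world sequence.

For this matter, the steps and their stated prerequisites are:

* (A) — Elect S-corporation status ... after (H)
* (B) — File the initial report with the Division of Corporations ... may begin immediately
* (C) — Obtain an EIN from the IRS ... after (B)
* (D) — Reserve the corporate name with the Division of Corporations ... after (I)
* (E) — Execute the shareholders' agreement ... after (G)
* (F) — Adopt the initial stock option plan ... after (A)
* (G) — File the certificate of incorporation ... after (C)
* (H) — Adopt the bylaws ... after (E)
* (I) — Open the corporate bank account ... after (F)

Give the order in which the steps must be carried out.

(B) → (C) → (G) → (E) → (H) → (A) → (F) → (I) → (D)

(B) has no prerequisites → (B) first.
(C) needed (B), now all done → (C).
Next only (G) has its prerequisites met → (G).
(E) is the only step now ready → (E).
That leaves (H) as the only ready step → (H).
(A) needed (H), now all done → (A).
(F) is the only step now ready → (F).
That leaves (I) as the only ready step → (I).
(D) needed (I), now all done → (D).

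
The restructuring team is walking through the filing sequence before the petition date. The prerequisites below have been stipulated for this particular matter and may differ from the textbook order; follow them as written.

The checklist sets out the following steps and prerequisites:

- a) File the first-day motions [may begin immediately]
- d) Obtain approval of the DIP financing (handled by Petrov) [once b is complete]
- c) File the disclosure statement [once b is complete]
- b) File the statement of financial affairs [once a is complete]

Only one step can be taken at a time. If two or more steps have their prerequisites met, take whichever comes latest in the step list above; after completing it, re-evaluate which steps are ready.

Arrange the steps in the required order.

a, b, c, d

Only a has no prerequisites, so it is first.
Next only b has its prerequisites met → b.
Now c and d have their prerequisites met. c is listed later, so c next.
d needed b, now all done → d.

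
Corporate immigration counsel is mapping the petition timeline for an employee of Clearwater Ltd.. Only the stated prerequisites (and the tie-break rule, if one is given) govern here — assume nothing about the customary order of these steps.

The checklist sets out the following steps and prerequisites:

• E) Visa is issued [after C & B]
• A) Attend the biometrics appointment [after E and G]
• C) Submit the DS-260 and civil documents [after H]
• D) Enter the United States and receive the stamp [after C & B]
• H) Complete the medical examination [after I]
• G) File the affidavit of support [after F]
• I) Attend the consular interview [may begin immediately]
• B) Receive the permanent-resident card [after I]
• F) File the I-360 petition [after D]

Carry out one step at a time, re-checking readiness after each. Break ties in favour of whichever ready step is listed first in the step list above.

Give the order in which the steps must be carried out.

Only I has no prerequisites, so it is first.
H and B are both available; H is listed earlier → H.
Ready: C and B. C is listed earlier → C.
Next only B has its prerequisites met → B.
E and D are both available; E is listed earlier → E.
D needed C and B, now all done → D.
F needed D, now all done → F.
That leaves G as the only ready step → G.
That leaves A as the only ready step → A.

I H C B E D F G A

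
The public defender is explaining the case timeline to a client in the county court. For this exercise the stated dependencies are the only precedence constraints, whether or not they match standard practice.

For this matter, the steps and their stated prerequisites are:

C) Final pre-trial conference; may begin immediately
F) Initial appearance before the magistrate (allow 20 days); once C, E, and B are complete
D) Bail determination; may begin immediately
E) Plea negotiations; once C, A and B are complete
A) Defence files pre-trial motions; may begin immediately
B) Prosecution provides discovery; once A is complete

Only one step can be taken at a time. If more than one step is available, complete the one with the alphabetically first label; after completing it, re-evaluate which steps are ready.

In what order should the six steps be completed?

A B C D E F

Nothing is required for A, C and D. A has the earlier label → A first.
B now also ready, so the ready set is {B, C, D}; B has the earlier label → B.
Ready: C and D. C has the earlier label → C.
E now also ready, so the ready set is {D, E}; D has the earlier label → D.
E needed A, B and C, now all done → E.
F needed B, C and E, now all done → F.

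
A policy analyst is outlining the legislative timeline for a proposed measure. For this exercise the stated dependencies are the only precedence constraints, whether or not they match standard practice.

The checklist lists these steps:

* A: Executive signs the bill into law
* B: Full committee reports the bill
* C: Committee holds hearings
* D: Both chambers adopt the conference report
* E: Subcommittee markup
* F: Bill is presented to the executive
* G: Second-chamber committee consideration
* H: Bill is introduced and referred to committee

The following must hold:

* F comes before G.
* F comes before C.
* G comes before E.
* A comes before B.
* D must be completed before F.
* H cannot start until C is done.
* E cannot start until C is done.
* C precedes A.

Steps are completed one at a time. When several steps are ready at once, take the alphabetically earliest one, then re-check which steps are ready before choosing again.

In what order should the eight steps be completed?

D, F, C, A, B, G, E, H

D is the only step with nothing outstanding, so it goes first.
Next only F has its prerequisites met → F.
C and G are both available; C has the earlier label → C.
A and H now also ready, so the ready set is {A, G, H}; A has the earlier label → A.
B now also ready, so the ready set is {B, G, H}; B has the earlier label → B.
Ready: G and H. G has the earlier label → G.
E now also ready, so the ready set is {E, H}; E has the earlier label → E.
H is the only step now ready → H.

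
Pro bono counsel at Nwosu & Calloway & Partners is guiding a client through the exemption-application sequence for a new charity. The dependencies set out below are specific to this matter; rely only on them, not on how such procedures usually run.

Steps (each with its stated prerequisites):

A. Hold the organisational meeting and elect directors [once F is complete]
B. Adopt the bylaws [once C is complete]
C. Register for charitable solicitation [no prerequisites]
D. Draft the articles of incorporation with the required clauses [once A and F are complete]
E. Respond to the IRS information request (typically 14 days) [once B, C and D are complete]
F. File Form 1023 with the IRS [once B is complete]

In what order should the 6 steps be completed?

C is the only step with nothing outstanding, so it goes first.
That leaves B as the only ready step → B.
F needed B, now all done → F.
A needed F, now all done → A.
Next only D has its prerequisites met → D.
That leaves E as the only ready step → E.

C, B, F, A, D, E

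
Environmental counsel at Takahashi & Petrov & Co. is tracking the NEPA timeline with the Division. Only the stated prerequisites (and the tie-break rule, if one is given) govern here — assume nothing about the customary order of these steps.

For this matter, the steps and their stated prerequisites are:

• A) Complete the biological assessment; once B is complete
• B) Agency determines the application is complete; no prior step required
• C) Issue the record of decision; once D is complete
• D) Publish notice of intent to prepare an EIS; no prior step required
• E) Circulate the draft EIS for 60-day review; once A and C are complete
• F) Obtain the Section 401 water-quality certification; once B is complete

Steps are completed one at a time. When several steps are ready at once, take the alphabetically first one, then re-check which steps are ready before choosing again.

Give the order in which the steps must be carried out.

B → A → D → C → E → F

Nothing is required for B and D. B has the earlier label → B first.
A and F now also ready, so the ready set is {A, D, F}; A has the earlier label → A.
Ready: D and F. D has the earlier label → D.
C now also ready, so the ready set is {C, F}; C has the earlier label → C.
Ready: E and F. E has the earlier label → E.
Next only F has its prerequisites met → F.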